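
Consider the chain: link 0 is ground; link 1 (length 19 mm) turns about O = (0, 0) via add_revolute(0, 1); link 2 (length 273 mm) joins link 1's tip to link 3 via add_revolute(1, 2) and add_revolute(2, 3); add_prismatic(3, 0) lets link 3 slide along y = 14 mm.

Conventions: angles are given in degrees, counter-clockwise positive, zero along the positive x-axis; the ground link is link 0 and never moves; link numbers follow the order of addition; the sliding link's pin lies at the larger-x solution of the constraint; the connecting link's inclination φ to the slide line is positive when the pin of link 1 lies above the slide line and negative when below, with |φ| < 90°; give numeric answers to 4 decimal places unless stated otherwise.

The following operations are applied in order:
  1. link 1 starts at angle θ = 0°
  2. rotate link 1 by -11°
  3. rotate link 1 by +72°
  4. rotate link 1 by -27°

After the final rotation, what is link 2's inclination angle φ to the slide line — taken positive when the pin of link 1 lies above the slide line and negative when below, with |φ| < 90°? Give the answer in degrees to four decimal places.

geometry: r = 19 mm, L = 273 mm, e = 14 mm; θ starts at 0°
rotate link 1 by -11°: θ ← 0° -11° = -11°
rotate link 1 by +72°: θ ← -11° +72° = 61°
rotate link 1 by -27°: θ ← 61° -27° = 34°
h = r sin θ − e = 10.624665 − 14 = -3.375335
sin φ = h / L = -3.375335 / 273 = -0.01236386
φ = arcsin(-0.01236386) = -0.708415°

-0.7084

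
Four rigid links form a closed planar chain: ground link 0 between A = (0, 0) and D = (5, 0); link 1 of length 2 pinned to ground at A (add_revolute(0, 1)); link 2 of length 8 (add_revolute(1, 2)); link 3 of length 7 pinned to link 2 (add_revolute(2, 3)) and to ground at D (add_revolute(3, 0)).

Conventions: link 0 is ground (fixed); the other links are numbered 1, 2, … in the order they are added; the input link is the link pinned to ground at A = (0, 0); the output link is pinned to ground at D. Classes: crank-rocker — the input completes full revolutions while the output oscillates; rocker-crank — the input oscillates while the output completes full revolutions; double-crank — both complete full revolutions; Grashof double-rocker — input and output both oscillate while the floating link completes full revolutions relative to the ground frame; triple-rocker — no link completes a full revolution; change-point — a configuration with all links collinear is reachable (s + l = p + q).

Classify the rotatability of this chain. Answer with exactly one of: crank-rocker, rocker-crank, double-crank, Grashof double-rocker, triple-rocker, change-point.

lengths: ground=5, input=2, coupler=8, output=7
sorted: s=2 (shortest), l=8 (longest), p+q=12
s + l = 10 vs p + q = 12
s + l < p + q (Grashof) with shortest = input link → crank-rocker

crank-rocker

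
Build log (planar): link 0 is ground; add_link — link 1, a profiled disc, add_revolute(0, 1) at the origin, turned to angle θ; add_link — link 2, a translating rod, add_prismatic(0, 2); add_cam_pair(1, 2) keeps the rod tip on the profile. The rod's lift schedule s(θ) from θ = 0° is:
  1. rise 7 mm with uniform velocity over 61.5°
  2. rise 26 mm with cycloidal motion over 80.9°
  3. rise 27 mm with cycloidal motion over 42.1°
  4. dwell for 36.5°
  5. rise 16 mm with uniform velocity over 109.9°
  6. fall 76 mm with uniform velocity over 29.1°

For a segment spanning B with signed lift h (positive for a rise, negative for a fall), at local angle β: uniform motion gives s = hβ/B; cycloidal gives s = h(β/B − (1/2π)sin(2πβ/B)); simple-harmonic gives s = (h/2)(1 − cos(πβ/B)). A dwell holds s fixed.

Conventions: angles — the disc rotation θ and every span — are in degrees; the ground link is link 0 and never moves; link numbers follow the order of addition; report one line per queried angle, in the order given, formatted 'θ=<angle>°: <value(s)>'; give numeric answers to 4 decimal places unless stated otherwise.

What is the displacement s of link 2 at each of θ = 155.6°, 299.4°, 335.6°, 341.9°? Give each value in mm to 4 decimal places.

seg 1 [0°–61.5°] uniform, h=7: full span → s += 7 → s = 7.0000
seg 2 [61.5°–142.4°] cycloidal, h=26: full span → s += 26 → s = 33.0000
seg 3 [142.4°–184.5°] cycloidal, h=27: θ=155.6° here. β=13.2, B=42.1. 27·(0.3135 − sin(2π·0.3135)/(2π)) = 4.5063 → s = 37.5063
seg 3 [142.4°–184.5°] cycloidal, h=27: full span → s += 27 → s = 60.0000
seg 4 [184.5°–221°] dwell: s stays 60.0000
seg 5 [221°–330.9°] uniform, h=16: θ=299.4° here. β=78.4, B=109.9. 16·78.4/109.9 = 11.4140 → s = 71.4140
seg 5 [221°–330.9°] uniform, h=16: full span → s += 16 → s = 76.0000
seg 6 [330.9°–360°] uniform, h=-76: θ=335.6° here. β=4.7, B=29.1. -76·4.7/29.1 = -12.2749 → s = 63.7251
seg 6 [330.9°–360°] uniform, h=-76: θ=341.9° here. β=11, B=29.1. -76·11/29.1 = -28.7285 → s = 47.2715

θ=155.6°: 37.5063
θ=299.4°: 71.4140
θ=335.6°: 63.7251
θ=341.9°: 47.2715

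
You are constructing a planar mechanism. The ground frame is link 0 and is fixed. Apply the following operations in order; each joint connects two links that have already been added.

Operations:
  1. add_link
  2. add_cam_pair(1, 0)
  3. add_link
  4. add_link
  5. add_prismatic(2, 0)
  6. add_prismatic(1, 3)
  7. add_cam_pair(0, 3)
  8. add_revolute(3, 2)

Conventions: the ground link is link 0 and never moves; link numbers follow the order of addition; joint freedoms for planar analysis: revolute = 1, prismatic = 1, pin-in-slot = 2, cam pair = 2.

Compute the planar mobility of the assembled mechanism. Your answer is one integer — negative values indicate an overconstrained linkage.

ground; <1,0,0>
#1 <2,0,0>
C:1↔0 J2 <2,0,1>
#2 <3,0,1>
#3 <4,0,1>
P:2↔0 J1 <4,1,1>
P:1↔3 J1 <4,2,1>
C:0↔3 J2 <4,2,2>
R:3↔2 J1 <4,3,2>
3×3 − 2×3 − 1×2 = 1

M = 1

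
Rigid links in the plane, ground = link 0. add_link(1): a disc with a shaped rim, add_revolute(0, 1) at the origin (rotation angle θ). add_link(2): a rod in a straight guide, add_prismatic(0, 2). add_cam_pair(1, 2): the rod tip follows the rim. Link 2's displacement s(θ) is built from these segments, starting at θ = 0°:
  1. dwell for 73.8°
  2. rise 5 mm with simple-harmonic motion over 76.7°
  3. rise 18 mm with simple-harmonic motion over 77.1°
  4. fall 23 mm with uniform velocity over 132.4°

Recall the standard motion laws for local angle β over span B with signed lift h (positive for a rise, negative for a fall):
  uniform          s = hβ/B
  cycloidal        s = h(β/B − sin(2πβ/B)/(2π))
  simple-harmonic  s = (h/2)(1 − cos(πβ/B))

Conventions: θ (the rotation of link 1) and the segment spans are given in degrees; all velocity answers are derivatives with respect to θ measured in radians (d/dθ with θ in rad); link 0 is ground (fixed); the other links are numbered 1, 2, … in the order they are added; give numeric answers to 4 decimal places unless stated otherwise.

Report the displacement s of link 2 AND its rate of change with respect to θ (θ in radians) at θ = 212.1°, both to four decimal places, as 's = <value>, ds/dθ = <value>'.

segment 1 (0° to 73.8°, dwell): s unchanged at 0.0000
segment 2 (73.8° to 150.5°, simple-harmonic, h = 5) is passed completely: s = 0.0000 + (5) = 5.0000
θ = 212.1° falls in segment 3 (150.5° to 227.6°, simple-harmonic, h = 18): β = 212.1 − 150.5 = 61.6°, B = 77.1°; Δs = 18/2·(1 − cos(π·0.7990)) = 16.2639; s = 5.0000 + 16.2639 = 21.2639
velocity in seg [150.5°–227.6°] (simple-harmonic), θ in radians: β = 61.6° = 1.0751 rad, B = 77.1° = 1.3456 rad; ds/dθ = (πh/(2B)) sin(πβ/B) = (π·18/(2·1.3456)) sin(π·0.7990) = 12.405698 mm/rad

s = 21.2639, ds/dθ = 12.4057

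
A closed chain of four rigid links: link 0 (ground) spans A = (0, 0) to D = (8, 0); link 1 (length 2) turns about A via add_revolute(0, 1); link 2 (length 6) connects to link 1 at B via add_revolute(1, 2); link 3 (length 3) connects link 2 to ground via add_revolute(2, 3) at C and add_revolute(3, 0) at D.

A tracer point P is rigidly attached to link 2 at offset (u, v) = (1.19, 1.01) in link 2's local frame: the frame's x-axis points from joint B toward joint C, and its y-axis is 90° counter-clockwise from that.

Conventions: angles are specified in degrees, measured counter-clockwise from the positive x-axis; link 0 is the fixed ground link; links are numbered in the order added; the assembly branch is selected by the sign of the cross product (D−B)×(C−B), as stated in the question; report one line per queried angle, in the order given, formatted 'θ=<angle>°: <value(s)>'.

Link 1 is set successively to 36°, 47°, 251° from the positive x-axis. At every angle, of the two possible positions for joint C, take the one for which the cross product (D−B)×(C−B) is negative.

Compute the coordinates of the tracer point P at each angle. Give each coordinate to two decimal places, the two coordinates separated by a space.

A=(0,0), D=(8.00,0)
θ=36°: B = A + 2.00·(cos36°, sin36°) = (1.6180, 1.1756)
θ=36°: |BD| = 6.4893
θ=36°: circle(B,6.00) ∩ circle(D,3.00): a=5.3250, h=2.7648
θ=36°:   candidates: C₊=(7.3558,2.9300) cross=17.942; C₋=(6.3541,-2.5082) cross=-17.942
θ=36°:   branch - wants cross < 0 → take C=(6.3541,-2.5082) (cross=-17.942)
θ=36°: ex = (C−B)/|BC| = (0.7893,-0.6140); ey = (0.6140,0.7893)
θ=36°: P = B + 1.19·ex + 1.01·ey = (3.1774,1.2422)
θ=47°: B = A + 2.00·(cos47°, sin47°) = (1.3640, 1.4627)
θ=47°: |BD| = 6.7953
θ=47°: circle(B,6.00) ∩ circle(D,3.00): a=5.3843, h=2.6475
θ=47°:   candidates: C₊=(7.1920,2.8891) cross=17.990; C₋=(6.0522,-2.2817) cross=-17.990
θ=47°:   branch - wants cross < 0 → take C=(6.0522,-2.2817) (cross=-17.990)
θ=47°: ex = (C−B)/|BC| = (0.7814,-0.6241); ey = (0.6241,0.7814)
θ=47°: P = B + 1.19·ex + 1.01·ey = (2.9241,1.5093)
θ=251°: B = A + 2.00·(cos251°, sin251°) = (-0.6511, -1.8910)
θ=251°: |BD| = 8.8554
θ=251°: circle(B,6.00) ∩ circle(D,3.00): a=5.9522, h=0.7559
θ=251°:   candidates: C₊=(5.0023,0.1185) cross=6.694; C₋=(5.3252,-1.3584) cross=-6.694
θ=251°:   branch - wants cross < 0 → take C=(5.3252,-1.3584) (cross=-6.694)
θ=251°: ex = (C−B)/|BC| = (0.9961,0.0888); ey = (-0.0888,0.9961)
θ=251°: P = B + 1.19·ex + 1.01·ey = (0.4445,-0.7794)

θ=36°: 3.18 1.24
θ=47°: 2.92 1.51
θ=251°: 0.44 -0.78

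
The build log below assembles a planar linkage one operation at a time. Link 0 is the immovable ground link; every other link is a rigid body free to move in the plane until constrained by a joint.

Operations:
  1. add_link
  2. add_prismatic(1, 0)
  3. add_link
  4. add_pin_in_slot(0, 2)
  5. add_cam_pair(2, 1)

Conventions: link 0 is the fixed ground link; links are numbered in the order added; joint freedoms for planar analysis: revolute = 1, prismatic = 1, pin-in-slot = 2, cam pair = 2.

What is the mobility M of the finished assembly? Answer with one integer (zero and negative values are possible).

ground; <1,0,0>
#1 <2,0,0>
P:1↔0 J1 <2,1,0>
#2 <3,1,0>
PS:0↔2 J2 <3,1,1>
C:2↔1 J2 <3,1,2>
3×2 − 2×1 − 1×2 = 2

M = 2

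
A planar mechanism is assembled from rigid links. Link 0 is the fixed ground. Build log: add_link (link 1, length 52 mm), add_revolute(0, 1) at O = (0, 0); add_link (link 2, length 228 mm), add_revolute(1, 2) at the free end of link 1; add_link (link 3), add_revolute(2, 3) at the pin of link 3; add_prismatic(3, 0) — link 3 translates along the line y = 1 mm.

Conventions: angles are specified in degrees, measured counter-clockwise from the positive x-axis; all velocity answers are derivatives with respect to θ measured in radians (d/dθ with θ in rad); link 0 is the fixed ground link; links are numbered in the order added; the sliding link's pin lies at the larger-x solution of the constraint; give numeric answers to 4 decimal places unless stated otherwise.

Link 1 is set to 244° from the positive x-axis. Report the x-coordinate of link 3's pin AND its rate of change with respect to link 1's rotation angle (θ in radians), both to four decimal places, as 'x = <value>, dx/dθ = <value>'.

geometry: r = 52 mm, L = 228 mm, e = 1 mm
crank pin P = (r cos θ, r sin θ) = (-22.795300, -46.737290)
h = r sin θ − e = -46.737290 − 1 = -47.737290
x = r cos θ + √(L² − h²) = -22.795300 + 222.946521 = 200.151221
dx/dθ = −r sin θ − h·r cos θ/√(L² − h²) (θ in radians; h = -47.737290) = 41.856363

x = 200.1512, dx/dθ = 41.8564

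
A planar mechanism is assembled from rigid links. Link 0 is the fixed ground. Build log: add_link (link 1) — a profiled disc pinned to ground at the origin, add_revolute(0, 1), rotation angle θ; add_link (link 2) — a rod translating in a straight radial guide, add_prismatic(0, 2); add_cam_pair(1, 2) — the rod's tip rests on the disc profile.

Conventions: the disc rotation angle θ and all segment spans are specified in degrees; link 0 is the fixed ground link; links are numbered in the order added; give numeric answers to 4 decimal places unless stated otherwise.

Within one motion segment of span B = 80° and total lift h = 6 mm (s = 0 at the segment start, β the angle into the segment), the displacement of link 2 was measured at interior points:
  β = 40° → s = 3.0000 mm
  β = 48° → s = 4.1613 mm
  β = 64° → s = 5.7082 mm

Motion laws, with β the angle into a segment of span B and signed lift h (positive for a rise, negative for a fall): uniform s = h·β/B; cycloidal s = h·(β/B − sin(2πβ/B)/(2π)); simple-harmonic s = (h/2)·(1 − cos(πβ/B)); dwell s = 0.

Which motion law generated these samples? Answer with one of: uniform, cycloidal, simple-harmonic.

candidates at β/B = r: uniform s = h·r (linear in β); cycloidal s = h·(r − sin(2πr)/(2π)); simple-harmonic s = (h/2)(1 − cos(πr))
β=40°: printed 3.0000 | uniform 3.0000, cycloidal 3.0000, simple-harmonic 3.0000
β=48°: printed 4.1613 | uniform 3.6000, cycloidal 4.1613, simple-harmonic 3.9271
β=64°: printed 5.7082 | uniform 4.8000, cycloidal 5.7082, simple-harmonic 5.4271
only one law matches every sample → cycloidal

cycloidal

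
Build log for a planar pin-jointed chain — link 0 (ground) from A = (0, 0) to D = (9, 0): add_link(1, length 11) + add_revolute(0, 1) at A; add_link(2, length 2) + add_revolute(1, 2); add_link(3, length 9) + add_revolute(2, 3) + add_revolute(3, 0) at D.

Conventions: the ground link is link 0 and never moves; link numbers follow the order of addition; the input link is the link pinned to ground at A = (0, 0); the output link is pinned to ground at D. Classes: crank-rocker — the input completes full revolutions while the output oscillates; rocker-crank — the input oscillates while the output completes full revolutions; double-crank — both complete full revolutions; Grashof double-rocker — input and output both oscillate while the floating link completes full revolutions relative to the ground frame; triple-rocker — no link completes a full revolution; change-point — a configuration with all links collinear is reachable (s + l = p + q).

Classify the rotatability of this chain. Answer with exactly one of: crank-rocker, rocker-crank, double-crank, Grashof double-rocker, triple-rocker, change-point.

lengths: ground=9, input=11, coupler=2, output=9
sorted: s=2 (shortest), l=11 (longest), p+q=18
s + l = 13 vs p + q = 18
s + l < p + q (Grashof) with shortest = coupler link → Grashof double-rocker

Grashof double-rocker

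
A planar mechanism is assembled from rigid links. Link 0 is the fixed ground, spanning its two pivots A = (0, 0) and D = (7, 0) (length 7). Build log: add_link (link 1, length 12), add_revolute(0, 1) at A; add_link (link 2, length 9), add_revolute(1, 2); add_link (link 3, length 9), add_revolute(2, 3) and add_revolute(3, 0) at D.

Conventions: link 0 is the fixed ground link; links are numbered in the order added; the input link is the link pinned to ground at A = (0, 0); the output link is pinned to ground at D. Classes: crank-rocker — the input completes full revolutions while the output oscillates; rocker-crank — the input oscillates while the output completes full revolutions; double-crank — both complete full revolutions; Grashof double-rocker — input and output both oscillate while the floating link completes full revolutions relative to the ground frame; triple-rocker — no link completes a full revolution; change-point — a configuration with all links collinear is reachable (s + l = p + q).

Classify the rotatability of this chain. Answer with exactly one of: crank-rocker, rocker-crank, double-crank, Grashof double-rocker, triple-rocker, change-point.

lengths: ground=7, input=12, coupler=9, output=9
sorted: s=7 (shortest), l=12 (longest), p+q=18
s + l = 19 vs p + q = 18
s + l > p + q → non-Grashof → no link fully rotates → triple-rocker

triple-rocker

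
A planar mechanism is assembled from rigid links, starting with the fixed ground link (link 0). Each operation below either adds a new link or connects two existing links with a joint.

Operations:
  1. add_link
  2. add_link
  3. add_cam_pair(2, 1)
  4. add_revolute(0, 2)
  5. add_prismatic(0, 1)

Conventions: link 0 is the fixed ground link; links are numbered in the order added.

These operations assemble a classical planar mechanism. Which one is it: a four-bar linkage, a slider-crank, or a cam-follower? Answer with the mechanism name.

links: 3 (incl. ground); joints: 1 revolute, 1 prismatic, 1 higher (cam) pair, forming one closed loop
3 links, revolute + prismatic + higher pair in one loop → cam-follower

cam-follower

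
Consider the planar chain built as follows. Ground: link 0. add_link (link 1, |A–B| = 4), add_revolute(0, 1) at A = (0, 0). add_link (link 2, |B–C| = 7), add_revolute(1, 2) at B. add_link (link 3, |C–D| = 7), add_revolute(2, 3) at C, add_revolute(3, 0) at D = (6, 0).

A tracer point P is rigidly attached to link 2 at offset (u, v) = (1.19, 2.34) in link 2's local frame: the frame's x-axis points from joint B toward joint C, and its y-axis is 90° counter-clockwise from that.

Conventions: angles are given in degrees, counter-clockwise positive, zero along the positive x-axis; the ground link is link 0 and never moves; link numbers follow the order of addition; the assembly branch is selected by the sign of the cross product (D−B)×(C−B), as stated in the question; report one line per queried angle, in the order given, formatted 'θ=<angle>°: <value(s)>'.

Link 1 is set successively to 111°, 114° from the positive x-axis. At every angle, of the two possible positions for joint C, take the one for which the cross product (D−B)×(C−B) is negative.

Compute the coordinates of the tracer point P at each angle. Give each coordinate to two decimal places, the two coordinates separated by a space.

A=(0,0), D=(6.00,0)
θ=111°: B = A + 4.00·(cos111°, sin111°) = (-1.4335, 3.7343)
θ=111°: |BD| = 8.3188
θ=111°: circle(B,7.00) ∩ circle(D,7.00): a=4.1594, h=5.6302
θ=111°:   candidates: C₊=(4.8107,6.8982) cross=46.837; C₋=(-0.2442,-3.1639) cross=-46.837
θ=111°:   branch - wants cross < 0 → take C=(-0.2442,-3.1639) (cross=-46.837)
θ=111°: ex = (C−B)/|BC| = (0.1699,-0.9855); ey = (0.9855,0.1699)
θ=111°: P = B + 1.19·ex + 2.34·ey = (1.0747,2.9592)
θ=114°: B = A + 4.00·(cos114°, sin114°) = (-1.6269, 3.6542)
θ=114°: |BD| = 8.4571
θ=114°: circle(B,7.00) ∩ circle(D,7.00): a=4.2286, h=5.5785
θ=114°:   candidates: C₊=(4.5969,6.8579) cross=47.178; C₋=(-0.2238,-3.2038) cross=-47.178
θ=114°:   branch - wants cross < 0 → take C=(-0.2238,-3.2038) (cross=-47.178)
θ=114°: ex = (C−B)/|BC| = (0.2004,-0.9797); ey = (0.9797,0.2004)
θ=114°: P = B + 1.19·ex + 2.34·ey = (0.9041,2.9574)

θ=111°: 1.07 2.96
θ=114°: 0.90 2.96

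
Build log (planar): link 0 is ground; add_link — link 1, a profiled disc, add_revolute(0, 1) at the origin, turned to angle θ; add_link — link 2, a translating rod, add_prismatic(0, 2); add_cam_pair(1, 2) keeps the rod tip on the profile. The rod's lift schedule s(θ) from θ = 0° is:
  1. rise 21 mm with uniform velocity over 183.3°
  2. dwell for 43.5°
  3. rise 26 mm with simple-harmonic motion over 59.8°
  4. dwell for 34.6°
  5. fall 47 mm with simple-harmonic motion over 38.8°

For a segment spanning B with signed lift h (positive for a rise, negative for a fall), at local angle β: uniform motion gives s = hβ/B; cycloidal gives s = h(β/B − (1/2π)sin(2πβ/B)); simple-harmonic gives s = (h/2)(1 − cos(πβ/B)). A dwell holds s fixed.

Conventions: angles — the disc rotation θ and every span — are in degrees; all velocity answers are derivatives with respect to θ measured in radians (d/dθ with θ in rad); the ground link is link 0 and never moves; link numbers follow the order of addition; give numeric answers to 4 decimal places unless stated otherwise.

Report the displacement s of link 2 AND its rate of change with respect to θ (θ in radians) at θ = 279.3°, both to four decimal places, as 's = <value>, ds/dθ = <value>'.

seg 1 [0°–183.3°] uniform, h=21: full span → s += 21 → s = 21.0000
seg 2 [183.3°–226.8°] dwell: s stays 21.0000
seg 3 [226.8°–286.6°] simple-harmonic, h=26: θ=279.3° here. β=52.5, B=59.8. 26/2·(1 − cos(π·0.8779)) = 25.0557 → s = 46.0557
velocity in seg [226.8°–286.6°] (simple-harmonic), θ in radians: β = 52.5° = 0.9163 rad, B = 59.8° = 1.0437 rad; ds/dθ = (πh/(2B)) sin(πβ/B) = (π·26/(2·1.0437)) sin(π·0.8779) = 14.641575 mm/rad

s = 46.0557, ds/dθ = 14.6416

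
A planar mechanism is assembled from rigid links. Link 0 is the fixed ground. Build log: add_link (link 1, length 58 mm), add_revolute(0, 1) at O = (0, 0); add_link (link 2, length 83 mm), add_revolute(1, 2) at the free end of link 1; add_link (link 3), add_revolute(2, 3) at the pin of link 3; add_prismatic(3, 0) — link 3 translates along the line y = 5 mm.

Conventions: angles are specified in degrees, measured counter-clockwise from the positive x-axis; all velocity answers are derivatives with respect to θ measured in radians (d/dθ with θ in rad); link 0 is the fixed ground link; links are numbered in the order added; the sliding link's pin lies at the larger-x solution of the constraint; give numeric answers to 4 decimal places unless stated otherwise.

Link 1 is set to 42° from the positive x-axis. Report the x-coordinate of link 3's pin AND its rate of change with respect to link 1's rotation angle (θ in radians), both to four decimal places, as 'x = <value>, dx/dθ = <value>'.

geometry: r = 58 mm, L = 83 mm, e = 5 mm
crank pin P = (r cos θ, r sin θ) = (43.102400, 38.809575)
h = r sin θ − e = 38.809575 − 5 = 33.809575
x = r cos θ + √(L² − h²) = 43.102400 + 75.801798 = 118.904198
dx/dθ = −r sin θ − h·r cos θ/√(L² − h²) (θ in radians; h = 33.809575) = -58.034367

x = 118.9042, dx/dθ = -58.0344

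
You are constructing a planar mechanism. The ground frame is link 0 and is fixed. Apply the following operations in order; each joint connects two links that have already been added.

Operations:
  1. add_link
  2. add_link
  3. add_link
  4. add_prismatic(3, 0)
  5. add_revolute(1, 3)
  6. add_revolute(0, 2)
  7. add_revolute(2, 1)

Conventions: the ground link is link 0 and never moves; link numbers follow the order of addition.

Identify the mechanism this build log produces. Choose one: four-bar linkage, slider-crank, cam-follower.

links: 4 (incl. ground); joints: 3 revolute, 1 prismatic, 0 higher (cam) pair, forming one closed loop
4 links, 3 revolutes + 1 prismatic in one loop → slider-crank

slider-crank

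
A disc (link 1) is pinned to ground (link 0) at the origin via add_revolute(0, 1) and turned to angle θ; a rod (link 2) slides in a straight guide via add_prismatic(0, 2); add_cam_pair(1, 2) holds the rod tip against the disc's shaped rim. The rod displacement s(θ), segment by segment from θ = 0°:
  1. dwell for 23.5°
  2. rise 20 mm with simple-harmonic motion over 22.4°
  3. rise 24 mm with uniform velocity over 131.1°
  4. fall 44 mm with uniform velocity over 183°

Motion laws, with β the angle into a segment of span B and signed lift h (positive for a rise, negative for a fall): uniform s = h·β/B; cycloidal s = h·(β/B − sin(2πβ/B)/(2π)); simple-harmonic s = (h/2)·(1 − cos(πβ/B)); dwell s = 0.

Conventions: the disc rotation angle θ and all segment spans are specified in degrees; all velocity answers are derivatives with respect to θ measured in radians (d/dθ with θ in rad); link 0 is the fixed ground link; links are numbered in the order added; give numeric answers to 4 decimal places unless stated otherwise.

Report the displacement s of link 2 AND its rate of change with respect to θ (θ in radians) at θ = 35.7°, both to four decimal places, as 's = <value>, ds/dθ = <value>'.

segment 1 (0° to 23.5°, dwell): s unchanged at 0.0000
θ = 35.7° falls in segment 2 (23.5° to 45.9°, simple-harmonic, h = 20): β = 35.7 − 23.5 = 12.2°, B = 22.4°; Δs = 20/2·(1 − cos(π·0.5446)) = 11.3979; s = 0.0000 + 11.3979 = 11.3979
velocity in seg [23.5°–45.9°] (simple-harmonic), θ in radians: β = 12.2° = 0.2129 rad, B = 22.4° = 0.3910 rad; ds/dθ = (πh/(2B)) sin(πβ/B) = (π·20/(2·0.3910)) sin(π·0.5446) = 79.568126 mm/rad

s = 11.3979, ds/dθ = 79.5681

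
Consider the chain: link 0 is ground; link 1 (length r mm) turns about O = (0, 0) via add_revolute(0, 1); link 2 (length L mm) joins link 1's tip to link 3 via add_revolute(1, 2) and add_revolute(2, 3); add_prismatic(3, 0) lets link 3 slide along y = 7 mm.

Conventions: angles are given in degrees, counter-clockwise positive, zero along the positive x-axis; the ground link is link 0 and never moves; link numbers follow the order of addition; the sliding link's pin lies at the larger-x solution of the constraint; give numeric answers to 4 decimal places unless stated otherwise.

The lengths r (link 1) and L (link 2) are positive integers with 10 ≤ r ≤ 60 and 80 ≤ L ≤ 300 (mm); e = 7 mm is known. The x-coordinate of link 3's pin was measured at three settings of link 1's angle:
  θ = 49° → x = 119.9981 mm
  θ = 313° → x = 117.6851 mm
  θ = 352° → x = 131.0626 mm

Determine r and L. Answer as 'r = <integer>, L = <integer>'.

constraint per measurement: (x − r cos θ)² + (r sin θ − e)² = L²
subtracting the θ₁ and θ₂ equations cancels the r² and L² terms:
r = (x₁² − x₂²) / (2[(x₁cos θ₁ + e sin θ₁) − (x₂cos θ₂ + e sin θ₂)]) = 30.9996 → r = 31
L² = (x₁ − r cos θ₁)² + (r sin θ₁ − e)² = 10200.9982 → L = 101.0000 → L = 101
check at θ₃=352°: x = 131.0626 (printed 131.0626) ✓

r = 31, L = 101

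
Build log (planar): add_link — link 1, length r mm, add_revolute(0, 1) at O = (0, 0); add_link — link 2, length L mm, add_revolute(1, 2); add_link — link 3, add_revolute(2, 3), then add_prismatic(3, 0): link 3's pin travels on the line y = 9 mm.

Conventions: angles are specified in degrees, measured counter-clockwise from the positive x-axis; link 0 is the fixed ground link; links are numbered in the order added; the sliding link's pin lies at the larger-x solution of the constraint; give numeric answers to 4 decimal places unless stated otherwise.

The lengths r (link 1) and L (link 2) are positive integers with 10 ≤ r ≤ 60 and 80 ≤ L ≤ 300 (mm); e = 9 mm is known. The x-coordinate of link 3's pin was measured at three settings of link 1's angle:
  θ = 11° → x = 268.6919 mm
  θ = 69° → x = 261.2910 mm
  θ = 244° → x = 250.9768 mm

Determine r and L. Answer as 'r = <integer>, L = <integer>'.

constraint per measurement: (x − r cos θ)² + (r sin θ − e)² = L²
subtracting the θ₁ and θ₂ equations cancels the r² and L² terms:
r = (x₁² − x₂²) / (2[(x₁cos θ₁ + e sin θ₁) − (x₂cos θ₂ + e sin θ₂)]) = 11.9999 → r = 12
L² = (x₁ − r cos θ₁)² + (r sin θ₁ − e)² = 66048.9958 → L = 257.0000 → L = 257
check at θ₃=244°: x = 250.9768 (printed 250.9768) ✓

r = 12, L = 257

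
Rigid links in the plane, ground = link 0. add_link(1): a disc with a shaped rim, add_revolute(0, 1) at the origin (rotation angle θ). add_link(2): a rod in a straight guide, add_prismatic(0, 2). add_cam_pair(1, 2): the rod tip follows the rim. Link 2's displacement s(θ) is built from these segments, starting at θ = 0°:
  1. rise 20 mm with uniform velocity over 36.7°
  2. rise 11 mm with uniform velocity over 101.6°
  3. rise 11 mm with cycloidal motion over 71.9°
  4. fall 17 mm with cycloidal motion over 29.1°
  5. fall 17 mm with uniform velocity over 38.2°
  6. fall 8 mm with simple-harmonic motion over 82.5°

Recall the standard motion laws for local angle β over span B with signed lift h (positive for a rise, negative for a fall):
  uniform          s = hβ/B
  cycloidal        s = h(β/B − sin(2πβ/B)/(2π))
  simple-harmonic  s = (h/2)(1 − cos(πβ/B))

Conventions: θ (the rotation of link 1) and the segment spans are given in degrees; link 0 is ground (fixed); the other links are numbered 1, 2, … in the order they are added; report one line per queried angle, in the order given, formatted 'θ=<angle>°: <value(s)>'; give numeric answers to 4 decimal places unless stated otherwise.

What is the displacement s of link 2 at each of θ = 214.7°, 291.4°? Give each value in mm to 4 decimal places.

segment 1 (0° to 36.7°, uniform, h = 20) is passed completely: s = 0.0000 + (20) = 20.0000
segment 2 (36.7° to 138.3°, uniform, h = 11) is passed completely: s = 20.0000 + (11) = 31.0000
segment 3 (138.3° to 210.2°, cycloidal, h = 11) is passed completely: s = 31.0000 + (11) = 42.0000
θ = 214.7° falls in segment 4 (210.2° to 239.3°, cycloidal, h = -17): β = 214.7 − 210.2 = 4.5°, B = 29.1°; Δs = -17·(0.1546 − sin(2π·0.1546)/(2π)) = -0.3945; s = 42.0000 − 0.3945 = 41.6055
segment 4 (210.2° to 239.3°, cycloidal, h = -17) is passed completely: s = 42.0000 + (-17) = 25.0000
segment 5 (239.3° to 277.5°, uniform, h = -17) is passed completely: s = 25.0000 + (-17) = 8.0000
θ = 291.4° falls in segment 6 (277.5° to 360°, simple-harmonic, h = -8): β = 291.4 − 277.5 = 13.9°, B = 82.5°; Δs = -8/2·(1 − cos(π·0.1685)) = -0.5474; s = 8.0000 − 0.5474 = 7.4526

θ=214.7°: 41.6055
θ=291.4°: 7.4526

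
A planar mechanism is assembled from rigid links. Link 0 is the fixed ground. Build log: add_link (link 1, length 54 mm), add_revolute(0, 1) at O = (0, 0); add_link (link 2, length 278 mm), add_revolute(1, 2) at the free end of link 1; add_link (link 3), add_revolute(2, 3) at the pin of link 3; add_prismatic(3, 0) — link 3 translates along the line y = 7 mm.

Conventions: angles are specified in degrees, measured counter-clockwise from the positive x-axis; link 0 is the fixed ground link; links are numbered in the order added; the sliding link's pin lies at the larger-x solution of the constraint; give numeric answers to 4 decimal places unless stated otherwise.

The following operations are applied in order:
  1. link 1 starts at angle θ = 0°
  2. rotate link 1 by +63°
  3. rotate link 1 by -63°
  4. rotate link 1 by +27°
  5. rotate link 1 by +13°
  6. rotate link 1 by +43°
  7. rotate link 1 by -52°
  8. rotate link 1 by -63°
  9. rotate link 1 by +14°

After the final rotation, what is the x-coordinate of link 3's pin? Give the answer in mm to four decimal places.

geometry: r = 54 mm, L = 278 mm, e = 7 mm; θ starts at 0°
rotate link 1 by +63°: θ ← 0° +63° = 63°
rotate link 1 by -63°: θ ← 63° -63° = 0°
rotate link 1 by +27°: θ ← 0° +27° = 27°
rotate link 1 by +13°: θ ← 27° +13° = 40°
rotate link 1 by +43°: θ ← 40° +43° = 83°
rotate link 1 by -52°: θ ← 83° -52° = 31°
rotate link 1 by -63°: θ ← 31° -63° = -32°
rotate link 1 by +14°: θ ← -32° +14° = -18°
crank pin P = (r cos θ, r sin θ) = (51.357052, -16.686918)
h = r sin θ − e = -16.686918 − 7 = -23.686918
x = r cos θ + √(L² − h²) = 51.357052 + 276.989043 = 328.346095

328.3461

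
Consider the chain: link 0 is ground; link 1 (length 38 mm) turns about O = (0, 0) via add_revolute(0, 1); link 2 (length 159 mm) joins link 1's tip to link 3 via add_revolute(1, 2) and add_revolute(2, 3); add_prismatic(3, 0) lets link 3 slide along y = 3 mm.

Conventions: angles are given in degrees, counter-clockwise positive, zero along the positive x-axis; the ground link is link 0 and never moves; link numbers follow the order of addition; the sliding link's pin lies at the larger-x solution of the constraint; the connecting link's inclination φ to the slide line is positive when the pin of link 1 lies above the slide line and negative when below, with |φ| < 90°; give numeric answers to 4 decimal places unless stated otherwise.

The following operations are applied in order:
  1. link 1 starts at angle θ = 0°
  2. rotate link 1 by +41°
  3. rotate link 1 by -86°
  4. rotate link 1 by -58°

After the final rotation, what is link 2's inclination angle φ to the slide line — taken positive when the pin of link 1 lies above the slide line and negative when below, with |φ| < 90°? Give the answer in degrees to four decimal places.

geometry: r = 38 mm, L = 159 mm, e = 3 mm; θ starts at 0°
rotate link 1 by +41°: θ ← 0° +41° = 41°
rotate link 1 by -86°: θ ← 41° -86° = -45°
rotate link 1 by -58°: θ ← -45° -58° = -103°
h = r sin θ − e = -37.026062 − 3 = -40.026062
sin φ = h / L = -40.026062 / 159 = -0.25173624
φ = arcsin(-0.25173624) = -14.580278°

-14.5803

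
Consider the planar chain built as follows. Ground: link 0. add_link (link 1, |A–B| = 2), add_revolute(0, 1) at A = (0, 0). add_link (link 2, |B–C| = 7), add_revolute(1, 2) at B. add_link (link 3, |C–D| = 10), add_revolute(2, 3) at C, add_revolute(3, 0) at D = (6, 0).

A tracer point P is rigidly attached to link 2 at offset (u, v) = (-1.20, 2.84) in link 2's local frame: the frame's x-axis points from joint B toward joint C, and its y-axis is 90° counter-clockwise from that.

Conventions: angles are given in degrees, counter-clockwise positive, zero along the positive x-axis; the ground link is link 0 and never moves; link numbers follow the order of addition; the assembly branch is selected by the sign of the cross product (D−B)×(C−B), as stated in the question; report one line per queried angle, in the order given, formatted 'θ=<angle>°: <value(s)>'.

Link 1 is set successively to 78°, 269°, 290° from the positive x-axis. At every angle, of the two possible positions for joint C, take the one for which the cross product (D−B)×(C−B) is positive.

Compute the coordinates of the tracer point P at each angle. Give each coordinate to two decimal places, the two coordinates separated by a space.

A=(0,0), D=(6.00,0)
θ=78°: B = A + 2.00·(cos78°, sin78°) = (0.4158, 1.9563)
θ=78°: |BD| = 5.9169
θ=78°: circle(B,7.00) ∩ circle(D,10.00): a=-1.3512, h=6.8684
θ=78°:   candidates: C₊=(1.4115,8.8851) cross=40.640; C₋=(-3.1302,-4.0791) cross=-40.640
θ=78°:   branch + wants cross > 0 → take C=(1.4115,8.8851) (cross=40.640)
θ=78°: ex = (C−B)/|BC| = (0.1422,0.9898); ey = (-0.9898,0.1422)
θ=78°: P = B + -1.20·ex + 2.84·ey = (-2.5660,1.1724)
θ=269°: B = A + 2.00·(cos269°, sin269°) = (-0.0349, -1.9997)
θ=269°: |BD| = 6.3576
θ=269°: circle(B,7.00) ∩ circle(D,10.00): a=-0.8322, h=6.9504
θ=269°:   candidates: C₊=(-3.0110,4.3362) cross=44.187; C₋=(1.3613,-8.8590) cross=-44.187
θ=269°:   branch + wants cross > 0 → take C=(-3.0110,4.3362) (cross=44.187)
θ=269°: ex = (C−B)/|BC| = (-0.4252,0.9051); ey = (-0.9051,-0.4252)
θ=269°: P = B + -1.20·ex + 2.84·ey = (-2.0953,-4.2933)
θ=290°: B = A + 2.00·(cos290°, sin290°) = (0.6840, -1.8794)
θ=290°: |BD| = 5.6384
θ=290°: circle(B,7.00) ∩ circle(D,10.00): a=-1.7034, h=6.7896
θ=290°:   candidates: C₊=(-3.1850,3.9542) cross=38.282; C₋=(1.3412,-8.8485) cross=-38.282
θ=290°:   branch + wants cross > 0 → take C=(-3.1850,3.9542) (cross=38.282)
θ=290°: ex = (C−B)/|BC| = (-0.5527,0.8334); ey = (-0.8334,-0.5527)
θ=290°: P = B + -1.20·ex + 2.84·ey = (-1.0195,-4.4492)

θ=78°: -2.57 1.17
θ=269°: -2.10 -4.29
θ=290°: -1.02 -4.45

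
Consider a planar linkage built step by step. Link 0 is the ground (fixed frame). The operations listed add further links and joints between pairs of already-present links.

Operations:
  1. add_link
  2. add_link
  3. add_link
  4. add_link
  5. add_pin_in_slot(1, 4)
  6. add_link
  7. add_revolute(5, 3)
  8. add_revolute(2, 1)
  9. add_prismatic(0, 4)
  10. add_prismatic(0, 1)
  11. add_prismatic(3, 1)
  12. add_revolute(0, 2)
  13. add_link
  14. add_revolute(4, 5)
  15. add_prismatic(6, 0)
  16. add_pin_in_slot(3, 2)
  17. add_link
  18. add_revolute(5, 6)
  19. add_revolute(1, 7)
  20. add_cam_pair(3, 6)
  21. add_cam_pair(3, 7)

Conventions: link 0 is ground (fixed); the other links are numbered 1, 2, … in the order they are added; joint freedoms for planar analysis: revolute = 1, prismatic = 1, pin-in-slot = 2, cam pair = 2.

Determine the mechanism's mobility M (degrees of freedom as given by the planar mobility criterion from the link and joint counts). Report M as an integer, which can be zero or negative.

L=1 J1=0 J2=0
add link → L=2 J1=0 J2=0
add link → L=3 J1=0 J2=0
add link → L=4 J1=0 J2=0
add link → L=5 J1=0 J2=0
PS@1,4 dof=2 J2 → L=5 J1=0 J2=1
add link → L=6 J1=0 J2=1
R@5,3 dof=1 J1 → L=6 J1=1 J2=1
R@2,1 dof=1 J1 → L=6 J1=2 J2=1
P@0,4 dof=1 J1 → L=6 J1=3 J2=1
P@0,1 dof=1 J1 → L=6 J1=4 J2=1
P@3,1 dof=1 J1 → L=6 J1=5 J2=1
R@0,2 dof=1 J1 → L=6 J1=6 J2=1
add link → L=7 J1=6 J2=1
R@4,5 dof=1 J1 → L=7 J1=7 J2=1
P@6,0 dof=1 J1 → L=7 J1=8 J2=1
PS@3,2 dof=2 J2 → L=7 J1=8 J2=2
add link → L=8 J1=8 J2=2
R@5,6 dof=1 J1 → L=8 J1=9 J2=2
R@1,7 dof=1 J1 → L=8 J1=10 J2=2
C@3,6 dof=2 J2 → L=8 J1=10 J2=3
C@3,7 dof=2 J2 → L=8 J1=10 J2=4
M=3(L−1)−2J1−J2=3·7−2·10−4=-3

M = -3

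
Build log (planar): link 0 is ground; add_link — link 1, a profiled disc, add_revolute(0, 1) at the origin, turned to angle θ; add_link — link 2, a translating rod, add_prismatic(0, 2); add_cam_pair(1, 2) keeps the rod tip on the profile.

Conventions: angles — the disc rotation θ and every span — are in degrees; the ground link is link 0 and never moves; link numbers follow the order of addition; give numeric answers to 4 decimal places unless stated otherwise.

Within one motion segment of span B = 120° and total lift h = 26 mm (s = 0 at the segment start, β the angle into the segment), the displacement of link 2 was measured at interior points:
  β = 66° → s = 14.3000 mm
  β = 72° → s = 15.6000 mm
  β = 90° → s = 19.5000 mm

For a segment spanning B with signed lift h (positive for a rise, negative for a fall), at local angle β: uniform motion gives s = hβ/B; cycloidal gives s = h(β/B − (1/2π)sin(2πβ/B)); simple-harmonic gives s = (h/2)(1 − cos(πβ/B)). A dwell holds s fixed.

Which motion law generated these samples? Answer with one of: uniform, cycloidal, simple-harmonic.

candidates at β/B = r: uniform s = h·r (linear in β); cycloidal s = h·(r − sin(2πr)/(2π)); simple-harmonic s = (h/2)(1 − cos(πr))
β=66°: printed 14.3000 | uniform 14.3000, cycloidal 15.5787, simple-harmonic 15.0336
β=72°: printed 15.6000 | uniform 15.6000, cycloidal 18.0323, simple-harmonic 17.0172
β=90°: printed 19.5000 | uniform 19.5000, cycloidal 23.6380, simple-harmonic 22.1924
only one law matches every sample → uniform

uniform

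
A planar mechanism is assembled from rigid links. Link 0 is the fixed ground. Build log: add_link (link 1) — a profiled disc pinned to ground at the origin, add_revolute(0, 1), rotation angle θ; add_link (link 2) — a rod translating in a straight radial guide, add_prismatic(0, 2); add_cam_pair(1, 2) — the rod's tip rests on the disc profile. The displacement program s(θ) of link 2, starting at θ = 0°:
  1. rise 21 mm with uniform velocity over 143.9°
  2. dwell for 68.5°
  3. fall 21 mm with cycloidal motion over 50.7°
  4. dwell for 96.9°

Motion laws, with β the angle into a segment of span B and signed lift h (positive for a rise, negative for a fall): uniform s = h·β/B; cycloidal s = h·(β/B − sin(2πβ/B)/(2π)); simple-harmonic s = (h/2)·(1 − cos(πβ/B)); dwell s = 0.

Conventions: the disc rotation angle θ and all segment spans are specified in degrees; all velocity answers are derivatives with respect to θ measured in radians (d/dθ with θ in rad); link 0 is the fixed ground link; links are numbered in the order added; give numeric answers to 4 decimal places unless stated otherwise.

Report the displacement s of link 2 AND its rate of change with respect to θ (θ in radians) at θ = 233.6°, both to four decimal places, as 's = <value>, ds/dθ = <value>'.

seg 1 [0°–143.9°] uniform, h=21: full span → s += 21 → s = 21.0000
seg 2 [143.9°–212.4°] dwell: s stays 21.0000
seg 3 [212.4°–263.1°] cycloidal, h=-21: θ=233.6° here. β=21.2, B=50.7. -21·(0.4181 − sin(2π·0.4181)/(2π)) = -7.1369 → s = 13.8631
velocity in seg [212.4°–263.1°] (cycloidal), θ in radians: β = 21.2° = 0.3700 rad, B = 50.7° = 0.8849 rad; ds/dθ = (h/B)(1 − cos(2πβ/B)) = ((-21)/0.8849)(1 − cos(2π·0.4181)) = -44.393878 mm/rad

s = 13.8631, ds/dθ = -44.3939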